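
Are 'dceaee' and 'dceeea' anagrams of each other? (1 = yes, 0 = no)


Sort characters of 'dceaee': 'acdeee'
Sort characters of 'dceeea': 'acdeee'
Sorted forms match -> they ARE anagrams
Result: 1

1


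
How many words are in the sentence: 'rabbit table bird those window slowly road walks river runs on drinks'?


Counting words by splitting on spaces:
  Word 1: 'rabbit'
  Word 2: 'table'
  Word 3: 'bird'
  Word 4: 'those'
  Word 5: 'window'
  Word 6: 'slowly'
  Word 7: 'road'
  Word 8: 'walks'
  Word 9: 'river'
  Word 10: 'runs'
  Word 11: 'on'
  Word 12: 'drinks'
Total words: 12

12


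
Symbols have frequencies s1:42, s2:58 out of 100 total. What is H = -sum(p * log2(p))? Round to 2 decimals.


Computing entropy H = -sum(p_i * log2(p_i)):
  s1: p = 42/100 = 0.4200, -p*log2(p) = 0.5256
  s2: p = 58/100 = 0.5800, -p*log2(p) = 0.4558
H = sum of terms = 0.9814
Rounded to 2 decimals: 0.98

0.98


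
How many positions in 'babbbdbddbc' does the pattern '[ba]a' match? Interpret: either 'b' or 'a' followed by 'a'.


Pattern: [ba]a means either 'b' or 'a' followed by 'a'.
Scanning 'babbbdbddbc' position-by-position:
  Pos 0: window 'ba' -> MATCH
  Pos 1: window 'ab' -> no
  Pos 2: window 'bb' -> no
  Pos 3: window 'bb' -> no
  Pos 4: window 'bd' -> no
  Pos 5: window 'db' -> no
  Pos 6: window 'bd' -> no
  Pos 7: window 'dd' -> no
  Pos 8: window 'db' -> no
  Pos 9: window 'bc' -> no
  Pos 10: window 'c' -> no
Total matches: 1

1


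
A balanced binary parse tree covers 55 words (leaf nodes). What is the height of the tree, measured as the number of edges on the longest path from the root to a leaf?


In a balanced binary tree with n leaves the deepest leaf is ceil(log2(n)) edges below the root.
log2(55) = 5.7814
ceil(5.7814) = 6
height (edges) = 6

6


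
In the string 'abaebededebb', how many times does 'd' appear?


Scanning 'abaebededebb' for 'd':
  Position 6: 'd' -> MATCH (count: 1)
  Position 8: 'd' -> MATCH (count: 2)
Total occurrences of 'd': 2

2


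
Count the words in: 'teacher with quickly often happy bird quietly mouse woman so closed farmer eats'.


Counting words by splitting on spaces:
  Word 1: 'teacher'
  Word 2: 'with'
  Word 3: 'quickly'
  Word 4: 'often'
  Word 5: 'happy'
  Word 6: 'bird'
  Word 7: 'quietly'
  Word 8: 'mouse'
  Word 9: 'woman'
  Word 10: 'so'
  Word 11: 'closed'
  Word 12: 'farmer'
  Word 13: 'eats'
Total words: 13

13


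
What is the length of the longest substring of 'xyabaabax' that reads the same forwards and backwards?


Scanning 'xyabaabax' for palindromic substrings.
Substring at positions 2-7: 'abaaba'.
Check: reverse('abaaba') = 'abaaba' -> palindrome confirmed.
Neighbouring characters ('y' / 'x') break symmetry, so it cannot extend further.
No longer palindromic substring exists; longest length = 6

6


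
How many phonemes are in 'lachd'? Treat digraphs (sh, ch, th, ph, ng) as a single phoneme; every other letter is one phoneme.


Parsing 'lachd' greedily, digraphs first:
  'l' -> consonant phoneme (phonemes so far: 1)
  'a' -> vowel phoneme (phonemes so far: 2)
  'ch' -> digraph (1 consonant phoneme) (phonemes so far: 3)
  'd' -> consonant phoneme (phonemes so far: 4)
Total phonemes: 4

4


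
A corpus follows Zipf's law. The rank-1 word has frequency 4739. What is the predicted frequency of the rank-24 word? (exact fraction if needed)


Zipf's law: freq(rank) = f1 / rank
f1 = 4739, rank = 24
freq = 4739 / 24
GCD(4739, 24) = 1
Simplified: 4739/24

4739/24


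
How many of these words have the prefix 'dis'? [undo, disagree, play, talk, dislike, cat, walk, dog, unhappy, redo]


Checking each word for prefix 'dis':
  'undo' -> no (count: 0)
  'disagree' -> YES, starts with 'dis' (count: 1)
  'play' -> no (count: 1)
  'talk' -> no (count: 1)
  'dislike' -> YES, starts with 'dis' (count: 2)
  'cat' -> no (count: 2)
  'walk' -> no (count: 2)
  'dog' -> no (count: 2)
  'unhappy' -> no (count: 2)
  'redo' -> no (count: 2)
Total with prefix 'dis': 2

2


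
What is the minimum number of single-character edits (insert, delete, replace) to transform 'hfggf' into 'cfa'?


Building DP table for s1='hfggf' (len 5) and s2='cfa' (len 3):
       c  f  a
    0  1  2  3
  h 1  1  2  3
  f 2  2  1  2
  g 3  3  2  2
  g 4  4  3  3
  f 5  5  4  4
Edit distance = dp[5][3] = 4

4


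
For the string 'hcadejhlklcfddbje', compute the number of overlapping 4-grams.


String 'hcadejhlklcfddbje' has length L = 17.
Number of overlapping n-grams = L - n + 1
Substituting: 17 - 4 + 1 = 14

14


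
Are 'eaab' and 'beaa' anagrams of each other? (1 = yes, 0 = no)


Sort characters of 'eaab': 'aabe'
Sort characters of 'beaa': 'aabe'
Sorted forms match -> they ARE anagrams
Result: 1

1


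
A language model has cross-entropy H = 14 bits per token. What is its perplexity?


Perplexity formula: PP = 2^H
H = 14
PP = 2^14
PP = 2^14 = 16384

16384


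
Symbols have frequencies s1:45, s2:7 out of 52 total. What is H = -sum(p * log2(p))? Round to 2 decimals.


Computing entropy H = -sum(p_i * log2(p_i)):
  s1: p = 45/52 = 0.8654, -p*log2(p) = 0.1805
  s2: p = 7/52 = 0.1346, -p*log2(p) = 0.3895
H = sum of terms = 0.5700
Rounded to 2 decimals: 0.57

0.57


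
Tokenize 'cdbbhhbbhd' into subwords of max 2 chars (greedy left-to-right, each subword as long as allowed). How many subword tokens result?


'cdbbhhbbhd' has 10 characters.
Chunking with max size 2:
  Chunk 1: 'cd' (positions 0-1)
  Chunk 2: 'bb' (positions 2-3)
  Chunk 3: 'hh' (positions 4-5)
  Chunk 4: 'bb' (positions 6-7)
  Chunk 5: 'hd' (positions 8-9)
Total chunks: ceil(10 / 2) = 5

5


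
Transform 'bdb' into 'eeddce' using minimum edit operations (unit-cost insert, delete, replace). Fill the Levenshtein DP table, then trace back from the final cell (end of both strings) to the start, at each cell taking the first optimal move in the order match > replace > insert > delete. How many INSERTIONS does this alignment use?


Edit distance = 5. Backtracking from cell (3, 6) with preference match > replace > insert > delete,
then listing the resulting alignment 'bdb' -> 'eeddce' left to right:
  Step 1: insert 'e' [insertion #1]
  Step 2: insert 'e' [insertion #2]
  Step 3: replace b->d
  Step 4: keep 'd'
  Step 5: insert 'c' [insertion #3]
  Step 6: replace b->e
Total insertions: 3

3


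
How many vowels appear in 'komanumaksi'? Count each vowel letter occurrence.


Scanning each character of 'komanumaksi':
  Position 1: 'k' -> consonant (running count: 0)
  Position 2: 'o' -> vowel (running count: 1)
  Position 3: 'm' -> consonant (running count: 1)
  Position 4: 'a' -> vowel (running count: 2)
  Position 5: 'n' -> consonant (running count: 2)
  Position 6: 'u' -> vowel (running count: 3)
  Position 7: 'm' -> consonant (running count: 3)
  Position 8: 'a' -> vowel (running count: 4)
  Position 9: 'k' -> consonant (running count: 4)
  Position 10: 's' -> consonant (running count: 4)
  Position 11: 'i' -> vowel (running count: 5)
Total vowels: 5

5


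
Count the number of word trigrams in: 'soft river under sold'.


Word trigrams from [4] words:
  Trigram 1: (soft river under)
  Trigram 2: (river under sold)
Total word trigrams: 4 - 2 = 2

2


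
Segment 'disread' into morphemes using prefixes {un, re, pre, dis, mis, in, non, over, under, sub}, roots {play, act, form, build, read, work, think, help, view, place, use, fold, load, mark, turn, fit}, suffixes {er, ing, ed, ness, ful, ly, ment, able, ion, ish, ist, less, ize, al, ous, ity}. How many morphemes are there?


Segmenting 'disread' against the inventory:
  'dis' -> prefix (morpheme 1)
  'read' -> root (morpheme 2)
Total morphemes: 2

2


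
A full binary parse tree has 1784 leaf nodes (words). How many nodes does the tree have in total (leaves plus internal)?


Leaf nodes (terminals): 1784
Internal nodes = n - 1 = 1784 - 1 = 1783
Total = leaves + internal = 1784 + 1783 = 3567

3567


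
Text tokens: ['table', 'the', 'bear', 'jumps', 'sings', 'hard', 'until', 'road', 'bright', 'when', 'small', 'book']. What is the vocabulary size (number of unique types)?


Listing all tokens and tracking unique types:
  Token 1: 'table' -> NEW (unique so far: 1)
  Token 2: 'the' -> NEW (unique so far: 2)
  Token 3: 'bear' -> NEW (unique so far: 3)
  Token 4: 'jumps' -> NEW (unique so far: 4)
  Token 5: 'sings' -> NEW (unique so far: 5)
  Token 6: 'hard' -> NEW (unique so far: 6)
  Token 7: 'until' -> NEW (unique so far: 7)
  Token 8: 'road' -> NEW (unique so far: 8)
  Token 9: 'bright' -> NEW (unique so far: 9)
  Token 10: 'when' -> NEW (unique so far: 10)
  Token 11: 'small' -> NEW (unique so far: 11)
  Token 12: 'book' -> NEW (unique so far: 12)
Unique types: ('bear', 'book', 'bright', 'hard', 'jumps', 'road', 'sings', 'small', 'table', 'the', 'until', 'when')
Vocabulary size: 12

12


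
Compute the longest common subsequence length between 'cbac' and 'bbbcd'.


DP table for LCS of 'cbac' and 'bbbcd':
       b  b  b  c  d
    0  0  0  0  0  0
  c 0  0  0  0  1  1
  b 0  1  1  1  1  1
  a 0  1  1  1  1  1
  c 0  1  1  1  2  2
LCS: 'bc'
LCS length = 2

2


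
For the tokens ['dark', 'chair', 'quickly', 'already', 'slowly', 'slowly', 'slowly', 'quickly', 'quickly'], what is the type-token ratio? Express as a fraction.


Tokens: 9
Unique types: ('already', 'chair', 'dark', 'quickly', 'slowly') = 5
TTR = 5/9
Already in lowest terms.

5/9


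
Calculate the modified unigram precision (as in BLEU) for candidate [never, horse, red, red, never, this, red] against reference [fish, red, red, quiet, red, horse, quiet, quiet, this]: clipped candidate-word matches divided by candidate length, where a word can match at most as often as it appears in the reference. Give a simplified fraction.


Reference word counts: {'fish': 1, 'horse': 1, 'quiet': 3, 'red': 3, 'this': 1}
Checking each candidate word (with clipping):
  'never' -> not in reference -> no match (matches: 0)
  'horse' -> in reference (ref count 1, used 1/1) -> match (matches: 1)
  'red' -> in reference (ref count 3, used 1/3) -> match (matches: 2)
  'red' -> in reference (ref count 3, used 2/3) -> match (matches: 3)
  'never' -> not in reference -> no match (matches: 3)
  'this' -> in reference (ref count 1, used 1/1) -> match (matches: 4)
  'red' -> in reference (ref count 3, used 3/3) -> match (matches: 5)
Clipped matches: 5, Candidate length: 7
Precision = 5/7

5/7


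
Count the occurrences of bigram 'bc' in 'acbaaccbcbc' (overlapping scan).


Scanning 'acbaaccbcbc' for bigram 'bc':
  Position 0: 'ac' -> no
  Position 1: 'cb' -> no
  Position 2: 'ba' -> no
  Position 3: 'aa' -> no
  Position 4: 'ac' -> no
  Position 5: 'cc' -> no
  Position 6: 'cb' -> no
  Position 7: 'bc' -> MATCH
  Position 8: 'cb' -> no
  Position 9: 'bc' -> MATCH
Total matches: 2

2


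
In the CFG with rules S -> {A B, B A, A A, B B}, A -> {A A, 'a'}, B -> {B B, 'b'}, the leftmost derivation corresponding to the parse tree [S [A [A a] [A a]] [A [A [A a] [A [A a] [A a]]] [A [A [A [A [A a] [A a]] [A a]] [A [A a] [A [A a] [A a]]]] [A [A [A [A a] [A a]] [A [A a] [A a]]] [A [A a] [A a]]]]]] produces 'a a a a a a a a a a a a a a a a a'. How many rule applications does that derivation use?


Every bracketed nonterminal node [X ...] in the tree is produced by exactly one rule application.
Reading the tree off as a leftmost derivation:
  Step 1: S  =>  A A   (applied S -> A A)
  Step 2: A A  =>  A A A   (applied A -> A A)
  Step 3: A A A  =>  a A A   (applied A -> a)
  Step 4: a A A  =>  a a A   (applied A -> a)
  Step 5: a a A  =>  a a A A   (applied A -> A A)
  Step 6: a a A A  =>  a a A A A   (applied A -> A A)
  Step 7: a a A A A  =>  a a a A A   (applied A -> a)
  Step 8: a a a A A  =>  a a a A A A   (applied A -> A A)
  Step 9: a a a A A A  =>  a a a a A A   (applied A -> a)
  Step 10: a a a a A A  =>  a a a a a A   (applied A -> a)
  Step 11: a a a a a A  =>  a a a a a A A   (applied A -> A A)
  Step 12: a a a a a A A  =>  a a a a a A A A   (applied A -> A A)
  Step 13: a a a a a A A A  =>  a a a a a A A A A   (applied A -> A A)
  Step 14: a a a a a A A A A  =>  a a a a a A A A A A   (applied A -> A A)
  Step 15: a a a a a A A A A A  =>  a a a a a a A A A A   (applied A -> a)
  Step 16: a a a a a a A A A A  =>  a a a a a a a A A A   (applied A -> a)
  Step 17: a a a a a a a A A A  =>  a a a a a a a a A A   (applied A -> a)
  Step 18: a a a a a a a a A A  =>  a a a a a a a a A A A   (applied A -> A A)
  Step 19: a a a a a a a a A A A  =>  a a a a a a a a a A A   (applied A -> a)
  Step 20: a a a a a a a a a A A  =>  a a a a a a a a a A A A   (applied A -> A A)
  Step 21: a a a a a a a a a A A A  =>  a a a a a a a a a a A A   (applied A -> a)
  Step 22: a a a a a a a a a a A A  =>  a a a a a a a a a a a A   (applied A -> a)
  Step 23: a a a a a a a a a a a A  =>  a a a a a a a a a a a A A   (applied A -> A A)
  Step 24: a a a a a a a a a a a A A  =>  a a a a a a a a a a a A A A   (applied A -> A A)
  Step 25: a a a a a a a a a a a A A A  =>  a a a a a a a a a a a A A A A   (applied A -> A A)
  Step 26: a a a a a a a a a a a A A A A  =>  a a a a a a a a a a a a A A A   (applied A -> a)
  Step 27: a a a a a a a a a a a a A A A  =>  a a a a a a a a a a a a a A A   (applied A -> a)
  Step 28: a a a a a a a a a a a a a A A  =>  a a a a a a a a a a a a a A A A   (applied A -> A A)
  Step 29: a a a a a a a a a a a a a A A A  =>  a a a a a a a a a a a a a a A A   (applied A -> a)
  Step 30: a a a a a a a a a a a a a a A A  =>  a a a a a a a a a a a a a a a A   (applied A -> a)
  Step 31: a a a a a a a a a a a a a a a A  =>  a a a a a a a a a a a a a a a A A   (applied A -> A A)
  Step 32: a a a a a a a a a a a a a a a A A  =>  a a a a a a a a a a a a a a a a A   (applied A -> a)
  Step 33: a a a a a a a a a a a a a a a a A  =>  a a a a a a a a a a a a a a a a a   (applied A -> a)
Final yield: a a a a a a a a a a a a a a a a a
Total rewrite steps: 33

33


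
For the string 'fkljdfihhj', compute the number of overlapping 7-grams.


String 'fkljdfihhj' has length L = 10.
Number of overlapping n-grams = L - n + 1
Substituting: 10 - 7 + 1 = 4

4


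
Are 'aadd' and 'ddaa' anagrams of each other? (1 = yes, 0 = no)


Sort characters of 'aadd': 'aadd'
Sort characters of 'ddaa': 'aadd'
Sorted forms match -> they ARE anagrams
Result: 1

1


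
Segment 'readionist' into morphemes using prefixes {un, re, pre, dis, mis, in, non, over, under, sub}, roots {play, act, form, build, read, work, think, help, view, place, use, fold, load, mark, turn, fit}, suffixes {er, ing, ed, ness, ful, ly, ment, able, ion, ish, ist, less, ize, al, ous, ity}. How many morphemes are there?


Segmenting 'readionist' against the inventory:
  'read' -> root (morpheme 1)
  'ion' -> suffix (morpheme 2)
  'ist' -> suffix (morpheme 3)
Total morphemes: 3

3


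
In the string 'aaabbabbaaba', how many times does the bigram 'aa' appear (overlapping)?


Scanning 'aaabbabbaaba' for bigram 'aa':
  Position 0: 'aa' -> MATCH
  Position 1: 'aa' -> MATCH
  Position 2: 'ab' -> no
  Position 3: 'bb' -> no
  Position 4: 'ba' -> no
  Position 5: 'ab' -> no
  Position 6: 'bb' -> no
  Position 7: 'ba' -> no
  Position 8: 'aa' -> MATCH
  Position 9: 'ab' -> no
  Position 10: 'ba' -> no
Total matches: 3

3


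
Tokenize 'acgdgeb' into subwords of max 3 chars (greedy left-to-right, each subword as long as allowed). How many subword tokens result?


'acgdgeb' has 7 characters.
Chunking with max size 3:
  Chunk 1: 'acg' (positions 0-2)
  Chunk 2: 'dge' (positions 3-5)
  Chunk 3: 'b' (positions 6-6)
Total chunks: ceil(7 / 3) = 3

3


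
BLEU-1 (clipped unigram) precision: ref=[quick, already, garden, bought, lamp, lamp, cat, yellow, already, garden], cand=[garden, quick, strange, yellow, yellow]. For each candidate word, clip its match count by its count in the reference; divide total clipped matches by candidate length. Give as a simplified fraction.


Reference word counts: {'already': 2, 'bought': 1, 'cat': 1, 'garden': 2, 'lamp': 2, 'quick': 1, 'yellow': 1}
Checking each candidate word (with clipping):
  'garden' -> in reference (ref count 2, used 1/2) -> match (matches: 1)
  'quick' -> in reference (ref count 1, used 1/1) -> match (matches: 2)
  'strange' -> not in reference -> no match (matches: 2)
  'yellow' -> in reference (ref count 1, used 1/1) -> match (matches: 3)
  'yellow' -> ref count 1 already used up (1/1) -> clipped, no match (matches: 3)
Clipped matches: 3, Candidate length: 5
Precision = 3/5

3/5


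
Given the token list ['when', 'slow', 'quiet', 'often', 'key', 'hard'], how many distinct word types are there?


Listing all tokens and tracking unique types:
  Token 1: 'when' -> NEW (unique so far: 1)
  Token 2: 'slow' -> NEW (unique so far: 2)
  Token 3: 'quiet' -> NEW (unique so far: 3)
  Token 4: 'often' -> NEW (unique so far: 4)
  Token 5: 'key' -> NEW (unique so far: 5)
  Token 6: 'hard' -> NEW (unique so far: 6)
Unique types: ('hard', 'key', 'often', 'quiet', 'slow', 'when')
Vocabulary size: 6

6


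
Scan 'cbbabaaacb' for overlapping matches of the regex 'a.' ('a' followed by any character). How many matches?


Pattern: a. means 'a' followed by any character.
Scanning 'cbbabaaacb' position-by-position:
  Pos 0: window 'cb' -> no
  Pos 1: window 'bb' -> no
  Pos 2: window 'ba' -> no
  Pos 3: window 'ab' -> MATCH
  Pos 4: window 'ba' -> no
  Pos 5: window 'aa' -> MATCH
  Pos 6: window 'aa' -> MATCH
  Pos 7: window 'ac' -> MATCH
  Pos 8: window 'cb' -> no
  Pos 9: window 'b' -> no
Total matches: 4

4


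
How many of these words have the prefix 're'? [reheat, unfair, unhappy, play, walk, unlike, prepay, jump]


Checking each word for prefix 're':
  'reheat' -> YES, starts with 're' (count: 1)
  'unfair' -> no (count: 1)
  'unhappy' -> no (count: 1)
  'play' -> no (count: 1)
  'walk' -> no (count: 1)
  'unlike' -> no (count: 1)
  'prepay' -> no (count: 1)
  'jump' -> no (count: 1)
Total with prefix 're': 1

1


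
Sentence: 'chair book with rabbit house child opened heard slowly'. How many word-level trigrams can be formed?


Word trigrams from [9] words:
  Trigram 1: (chair book with)
  Trigram 2: (book with rabbit)
  Trigram 3: (with rabbit house)
  Trigram 4: (rabbit house child)
  Trigram 5: (house child opened)
  Trigram 6: (child opened heard)
  Trigram 7: (opened heard slowly)
Total word trigrams: 9 - 2 = 7

7


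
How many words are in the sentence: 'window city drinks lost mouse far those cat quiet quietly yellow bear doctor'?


Counting words by splitting on spaces:
  Word 1: 'window'
  Word 2: 'city'
  Word 3: 'drinks'
  Word 4: 'lost'
  Word 5: 'mouse'
  Word 6: 'far'
  Word 7: 'those'
  Word 8: 'cat'
  Word 9: 'quiet'
  Word 10: 'quietly'
  Word 11: 'yellow'
  Word 12: 'bear'
  Word 13: 'doctor'
Total words: 13

13


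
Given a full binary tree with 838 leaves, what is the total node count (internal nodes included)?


Leaf nodes (terminals): 838
Internal nodes = n - 1 = 838 - 1 = 837
Total = leaves + internal = 838 + 837 = 1675

1675


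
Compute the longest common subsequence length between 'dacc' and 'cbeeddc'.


DP table for LCS of 'dacc' and 'cbeeddc':
       c  b  e  e  d  d  c
    0  0  0  0  0  0  0  0
  d 0  0  0  0  0  1  1  1
  a 0  0  0  0  0  1  1  1
  c 0  1  1  1  1  1  1  2
  c 0  1  1  1  1  1  1  2
LCS: 'dc'
LCS length = 2

2


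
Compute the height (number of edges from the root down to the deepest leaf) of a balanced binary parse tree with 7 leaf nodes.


In a balanced binary tree with n leaves the deepest leaf is ceil(log2(n)) edges below the root.
log2(7) = 2.8074
ceil(2.8074) = 3
height (edges) = 3

3


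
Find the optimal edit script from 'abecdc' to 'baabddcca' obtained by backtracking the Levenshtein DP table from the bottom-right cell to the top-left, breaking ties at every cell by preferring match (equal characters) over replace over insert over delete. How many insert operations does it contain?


Edit distance = 6. Backtracking from cell (6, 9) with preference match > replace > insert > delete,
then listing the resulting alignment 'abecdc' -> 'baabddcca' left to right:
  Step 1: insert 'b' [insertion #1]
  Step 2: insert 'a' [insertion #2]
  Step 3: keep 'a'
  Step 4: keep 'b'
  Step 5: insert 'd' [insertion #3]
  Step 6: replace e->d
  Step 7: keep 'c'
  Step 8: replace d->c
  Step 9: replace c->a
Total insertions: 3

3


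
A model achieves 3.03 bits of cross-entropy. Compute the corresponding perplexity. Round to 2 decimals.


Perplexity formula: PP = 2^H
H = 3.03
PP = 2^3.03
Decompose: 2^3.03 = 2^3 * 2^0.03
2^3 = 8, 2^0.03 ~ 1.0210121
PP ~ 8 * 1.0210121 = 8.1680968
Rounded to 2 decimals: 8.17

8.17


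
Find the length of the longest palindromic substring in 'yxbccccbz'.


Scanning 'yxbccccbz' for palindromic substrings.
Substring at positions 2-7: 'bccccb'.
Check: reverse('bccccb') = 'bccccb' -> palindrome confirmed.
Neighbouring characters ('x' / 'z') break symmetry, so it cannot extend further.
No longer palindromic substring exists; longest length = 6

6


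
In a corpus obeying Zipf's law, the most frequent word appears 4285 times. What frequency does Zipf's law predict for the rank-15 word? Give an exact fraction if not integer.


Zipf's law: freq(rank) = f1 / rank
f1 = 4285, rank = 15
freq = 4285 / 15
GCD(4285, 15) = 5
Simplified: 857/3

857/3


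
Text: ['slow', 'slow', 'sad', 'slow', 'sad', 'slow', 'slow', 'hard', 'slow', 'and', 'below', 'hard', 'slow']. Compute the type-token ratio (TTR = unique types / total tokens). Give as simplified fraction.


Tokens: 13
Unique types: ('and', 'below', 'hard', 'sad', 'slow') = 5
TTR = 5/13
Already in lowest terms.

5/13


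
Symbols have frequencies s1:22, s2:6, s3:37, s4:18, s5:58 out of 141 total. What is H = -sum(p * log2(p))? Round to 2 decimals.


Computing entropy H = -sum(p_i * log2(p_i)):
  s1: p = 22/141 = 0.1560, -p*log2(p) = 0.4182
  s2: p = 6/141 = 0.0426, -p*log2(p) = 0.1938
  s3: p = 37/141 = 0.2624, -p*log2(p) = 0.5065
  s4: p = 18/141 = 0.1277, -p*log2(p) = 0.3791
  s5: p = 58/141 = 0.4113, -p*log2(p) = 0.5272
H = sum of terms = 2.0248
Rounded to 2 decimals: 2.02

2.02


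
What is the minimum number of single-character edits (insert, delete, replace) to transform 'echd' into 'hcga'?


Building DP table for s1='echd' (len 4) and s2='hcga' (len 4):
       h  c  g  a
    0  1  2  3  4
  e 1  1  2  3  4
  c 2  2  1  2  3
  h 3  2  2  2  3
  d 4  3  3  3  3
Edit distance = dp[4][4] = 3

3


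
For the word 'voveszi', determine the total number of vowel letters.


Scanning each character of 'voveszi':
  Position 1: 'v' -> consonant (running count: 0)
  Position 2: 'o' -> vowel (running count: 1)
  Position 3: 'v' -> consonant (running count: 1)
  Position 4: 'e' -> vowel (running count: 2)
  Position 5: 's' -> consonant (running count: 2)
  Position 6: 'z' -> consonant (running count: 2)
  Position 7: 'i' -> vowel (running count: 3)
Total vowels: 3

3


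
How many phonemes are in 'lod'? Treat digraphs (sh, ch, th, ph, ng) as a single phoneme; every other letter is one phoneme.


Parsing 'lod' greedily, digraphs first:
  'l' -> consonant phoneme (phonemes so far: 1)
  'o' -> vowel phoneme (phonemes so far: 2)
  'd' -> consonant phoneme (phonemes so far: 3)
Total phonemes: 3

3


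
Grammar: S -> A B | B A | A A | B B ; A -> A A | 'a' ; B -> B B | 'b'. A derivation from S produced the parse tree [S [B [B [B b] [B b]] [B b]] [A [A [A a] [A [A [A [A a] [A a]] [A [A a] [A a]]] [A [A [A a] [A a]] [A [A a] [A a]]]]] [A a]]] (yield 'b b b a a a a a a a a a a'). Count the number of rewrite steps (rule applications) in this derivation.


Every bracketed nonterminal node [X ...] in the tree is produced by exactly one rule application.
Reading the tree off as a leftmost derivation:
  Step 1: S  =>  B A   (applied S -> B A)
  Step 2: B A  =>  B B A   (applied B -> B B)
  Step 3: B B A  =>  B B B A   (applied B -> B B)
  Step 4: B B B A  =>  b B B A   (applied B -> b)
  Step 5: b B B A  =>  b b B A   (applied B -> b)
  Step 6: b b B A  =>  b b b A   (applied B -> b)
  Step 7: b b b A  =>  b b b A A   (applied A -> A A)
  Step 8: b b b A A  =>  b b b A A A   (applied A -> A A)
  Step 9: b b b A A A  =>  b b b a A A   (applied A -> a)
  Step 10: b b b a A A  =>  b b b a A A A   (applied A -> A A)
  Step 11: b b b a A A A  =>  b b b a A A A A   (applied A -> A A)
  Step 12: b b b a A A A A  =>  b b b a A A A A A   (applied A -> A A)
  Step 13: b b b a A A A A A  =>  b b b a a A A A A   (applied A -> a)
  Step 14: b b b a a A A A A  =>  b b b a a a A A A   (applied A -> a)
  Step 15: b b b a a a A A A  =>  b b b a a a A A A A   (applied A -> A A)
  Step 16: b b b a a a A A A A  =>  b b b a a a a A A A   (applied A -> a)
  Step 17: b b b a a a a A A A  =>  b b b a a a a a A A   (applied A -> a)
  Step 18: b b b a a a a a A A  =>  b b b a a a a a A A A   (applied A -> A A)
  Step 19: b b b a a a a a A A A  =>  b b b a a a a a A A A A   (applied A -> A A)
  Step 20: b b b a a a a a A A A A  =>  b b b a a a a a a A A A   (applied A -> a)
  Step 21: b b b a a a a a a A A A  =>  b b b a a a a a a a A A   (applied A -> a)
  Step 22: b b b a a a a a a a A A  =>  b b b a a a a a a a A A A   (applied A -> A A)
  Step 23: b b b a a a a a a a A A A  =>  b b b a a a a a a a a A A   (applied A -> a)
  Step 24: b b b a a a a a a a a A A  =>  b b b a a a a a a a a a A   (applied A -> a)
  Step 25: b b b a a a a a a a a a A  =>  b b b a a a a a a a a a a   (applied A -> a)
Final yield: b b b a a a a a a a a a a
Total rewrite steps: 25

25


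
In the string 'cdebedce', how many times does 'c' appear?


Scanning 'cdebedce' for 'c':
  Position 0: 'c' -> MATCH (count: 1)
  Position 6: 'c' -> MATCH (count: 2)
Total occurrences of 'c': 2

2


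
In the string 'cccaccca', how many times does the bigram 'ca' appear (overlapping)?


Scanning 'cccaccca' for bigram 'ca':
  Position 0: 'cc' -> no
  Position 1: 'cc' -> no
  Position 2: 'ca' -> MATCH
  Position 3: 'ac' -> no
  Position 4: 'cc' -> no
  Position 5: 'cc' -> no
  Position 6: 'ca' -> MATCH
Total matches: 2

2


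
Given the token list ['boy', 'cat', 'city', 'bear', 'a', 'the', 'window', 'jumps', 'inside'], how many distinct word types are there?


Listing all tokens and tracking unique types:
  Token 1: 'boy' -> NEW (unique so far: 1)
  Token 2: 'cat' -> NEW (unique so far: 2)
  Token 3: 'city' -> NEW (unique so far: 3)
  Token 4: 'bear' -> NEW (unique so far: 4)
  Token 5: 'a' -> NEW (unique so far: 5)
  Token 6: 'the' -> NEW (unique so far: 6)
  Token 7: 'window' -> NEW (unique so far: 7)
  Token 8: 'jumps' -> NEW (unique so far: 8)
  Token 9: 'inside' -> NEW (unique so far: 9)
Unique types: ('a', 'bear', 'boy', 'cat', 'city', 'inside', 'jumps', 'the', 'window')
Vocabulary size: 9

9


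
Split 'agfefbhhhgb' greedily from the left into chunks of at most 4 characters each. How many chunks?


'agfefbhhhgb' has 11 characters.
Chunking with max size 4:
  Chunk 1: 'agfe' (positions 0-3)
  Chunk 2: 'fbhh' (positions 4-7)
  Chunk 3: 'hgb' (positions 8-10)
Total chunks: ceil(11 / 4) = 3

3


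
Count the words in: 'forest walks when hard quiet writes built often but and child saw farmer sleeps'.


Counting words by splitting on spaces:
  Word 1: 'forest'
  Word 2: 'walks'
  Word 3: 'when'
  Word 4: 'hard'
  Word 5: 'quiet'
  Word 6: 'writes'
  Word 7: 'built'
  Word 8: 'often'
  Word 9: 'but'
  Word 10: 'and'
  Word 11: 'child'
  Word 12: 'saw'
  Word 13: 'farmer'
  Word 14: 'sleeps'
Total words: 14

14


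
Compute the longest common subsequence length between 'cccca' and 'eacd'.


DP table for LCS of 'cccca' and 'eacd':
       e  a  c  d
    0  0  0  0  0
  c 0  0  0  1  1
  c 0  0  0  1  1
  c 0  0  0  1  1
  c 0  0  0  1  1
  a 0  0  1  1  1
LCS: 'c'
LCS length = 1

1


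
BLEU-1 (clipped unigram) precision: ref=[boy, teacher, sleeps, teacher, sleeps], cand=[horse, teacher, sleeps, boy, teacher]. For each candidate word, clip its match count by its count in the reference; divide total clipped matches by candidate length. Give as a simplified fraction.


Reference word counts: {'boy': 1, 'sleeps': 2, 'teacher': 2}
Checking each candidate word (with clipping):
  'horse' -> not in reference -> no match (matches: 0)
  'teacher' -> in reference (ref count 2, used 1/2) -> match (matches: 1)
  'sleeps' -> in reference (ref count 2, used 1/2) -> match (matches: 2)
  'boy' -> in reference (ref count 1, used 1/1) -> match (matches: 3)
  'teacher' -> in reference (ref count 2, used 2/2) -> match (matches: 4)
Clipped matches: 4, Candidate length: 5
Precision = 4/5

4/5


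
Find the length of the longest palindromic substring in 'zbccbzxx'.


Scanning 'zbccbzxx' for palindromic substrings.
Substring at positions 0-5: 'zbccbz'.
Check: reverse('zbccbz') = 'zbccbz' -> palindrome confirmed.
Neighbouring characters ('-' / 'x') break symmetry, so it cannot extend further.
No longer palindromic substring exists; longest length = 6

6


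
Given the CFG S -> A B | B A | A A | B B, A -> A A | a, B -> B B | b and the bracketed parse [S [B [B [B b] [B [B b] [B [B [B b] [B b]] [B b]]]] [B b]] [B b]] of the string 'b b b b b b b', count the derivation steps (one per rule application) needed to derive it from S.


Every bracketed nonterminal node [X ...] in the tree is produced by exactly one rule application.
Reading the tree off as a leftmost derivation:
  Step 1: S  =>  B B   (applied S -> B B)
  Step 2: B B  =>  B B B   (applied B -> B B)
  Step 3: B B B  =>  B B B B   (applied B -> B B)
  Step 4: B B B B  =>  b B B B   (applied B -> b)
  Step 5: b B B B  =>  b B B B B   (applied B -> B B)
  Step 6: b B B B B  =>  b b B B B   (applied B -> b)
  Step 7: b b B B B  =>  b b B B B B   (applied B -> B B)
  Step 8: b b B B B B  =>  b b B B B B B   (applied B -> B B)
  Step 9: b b B B B B B  =>  b b b B B B B   (applied B -> b)
  Step 10: b b b B B B B  =>  b b b b B B B   (applied B -> b)
  Step 11: b b b b B B B  =>  b b b b b B B   (applied B -> b)
  Step 12: b b b b b B B  =>  b b b b b b B   (applied B -> b)
  Step 13: b b b b b b B  =>  b b b b b b b   (applied B -> b)
Final yield: b b b b b b b
Total rewrite steps: 13

13


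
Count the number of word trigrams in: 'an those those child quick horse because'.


Word trigrams from [7] words:
  Trigram 1: (an those those)
  Trigram 2: (those those child)
  Trigram 3: (those child quick)
  Trigram 4: (child quick horse)
  Trigram 5: (quick horse because)
Total word trigrams: 7 - 2 = 5

5


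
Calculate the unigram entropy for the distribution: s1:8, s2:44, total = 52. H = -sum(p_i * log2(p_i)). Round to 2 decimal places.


Computing entropy H = -sum(p_i * log2(p_i)):
  s1: p = 8/52 = 0.1538, -p*log2(p) = 0.4155
  s2: p = 44/52 = 0.8462, -p*log2(p) = 0.2039
H = sum of terms = 0.6194
Rounded to 2 decimals: 0.62

0.62


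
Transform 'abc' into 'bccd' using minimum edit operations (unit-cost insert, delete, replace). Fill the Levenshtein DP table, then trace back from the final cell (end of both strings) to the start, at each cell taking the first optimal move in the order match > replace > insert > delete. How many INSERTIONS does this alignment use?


Edit distance = 3. Backtracking from cell (3, 4) with preference match > replace > insert > delete,
then listing the resulting alignment 'abc' -> 'bccd' left to right:
  Step 1: replace a->b
  Step 2: replace b->c
  Step 3: keep 'c'
  Step 4: insert 'd' [insertion #1]
Total insertions: 1

1


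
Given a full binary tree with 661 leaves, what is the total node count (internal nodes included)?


Leaf nodes (terminals): 661
Internal nodes = n - 1 = 661 - 1 = 660
Total = leaves + internal = 661 + 660 = 1321

1321


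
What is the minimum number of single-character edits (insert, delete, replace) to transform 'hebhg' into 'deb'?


Building DP table for s1='hebhg' (len 5) and s2='deb' (len 3):
       d  e  b
    0  1  2  3
  h 1  1  2  3
  e 2  2  1  2
  b 3  3  2  1
  h 4  4  3  2
  g 5  5  4  3
Edit distance = dp[5][3] = 3

3


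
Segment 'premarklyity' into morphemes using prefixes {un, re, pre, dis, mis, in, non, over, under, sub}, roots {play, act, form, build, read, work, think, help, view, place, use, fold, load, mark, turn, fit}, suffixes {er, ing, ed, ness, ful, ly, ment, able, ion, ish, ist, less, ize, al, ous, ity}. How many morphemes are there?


Segmenting 'premarklyity' against the inventory:
  'pre' -> prefix (morpheme 1)
  'mark' -> root (morpheme 2)
  'ly' -> suffix (morpheme 3)
  'ity' -> suffix (morpheme 4)
Total morphemes: 4

4


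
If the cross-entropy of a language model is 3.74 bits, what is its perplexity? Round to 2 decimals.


Perplexity formula: PP = 2^H
H = 3.74
PP = 2^3.74
Decompose: 2^3.74 = 2^3 * 2^0.74
2^3 = 8, 2^0.74 ~ 1.6701758
PP ~ 8 * 1.6701758 = 13.3614064
Rounded to 2 decimals: 13.36

13.36


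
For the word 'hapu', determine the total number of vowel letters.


Scanning each character of 'hapu':
  Position 1: 'h' -> consonant (running count: 0)
  Position 2: 'a' -> vowel (running count: 1)
  Position 3: 'p' -> consonant (running count: 1)
  Position 4: 'u' -> vowel (running count: 2)
Total vowels: 2

2


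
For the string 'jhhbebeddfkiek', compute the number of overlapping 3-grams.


String 'jhhbebeddfkiek' has length L = 14.
Number of overlapping n-grams = L - n + 1
Substituting: 14 - 3 + 1 = 12

12


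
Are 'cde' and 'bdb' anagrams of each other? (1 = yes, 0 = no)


Sort characters of 'cde': 'cde'
Sort characters of 'bdb': 'bbd'
Sorted forms differ -> they are NOT anagrams
Result: 0

0


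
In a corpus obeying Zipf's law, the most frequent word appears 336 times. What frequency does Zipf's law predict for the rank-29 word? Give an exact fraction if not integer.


Zipf's law: freq(rank) = f1 / rank
f1 = 336, rank = 29
freq = 336 / 29
GCD(336, 29) = 1
Simplified: 336/29

336/29


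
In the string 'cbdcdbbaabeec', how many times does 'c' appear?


Scanning 'cbdcdbbaabeec' for 'c':
  Position 0: 'c' -> MATCH (count: 1)
  Position 3: 'c' -> MATCH (count: 2)
  Position 12: 'c' -> MATCH (count: 3)
Total occurrences of 'c': 3

3


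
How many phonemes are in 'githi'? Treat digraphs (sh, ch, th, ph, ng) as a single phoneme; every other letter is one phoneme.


Parsing 'githi' greedily, digraphs first:
  'g' -> consonant phoneme (phonemes so far: 1)
  'i' -> vowel phoneme (phonemes so far: 2)
  'th' -> digraph (1 consonant phoneme) (phonemes so far: 3)
  'i' -> vowel phoneme (phonemes so far: 4)
Total phonemes: 4

4


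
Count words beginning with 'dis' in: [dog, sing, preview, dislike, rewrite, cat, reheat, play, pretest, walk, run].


Checking each word for prefix 'dis':
  'dog' -> no (count: 0)
  'sing' -> no (count: 0)
  'preview' -> no (count: 0)
  'dislike' -> YES, starts with 'dis' (count: 1)
  'rewrite' -> no (count: 1)
  'cat' -> no (count: 1)
  'reheat' -> no (count: 1)
  'play' -> no (count: 1)
  'pretest' -> no (count: 1)
  'walk' -> no (count: 1)
  'run' -> no (count: 1)
Total with prefix 'dis': 1

1


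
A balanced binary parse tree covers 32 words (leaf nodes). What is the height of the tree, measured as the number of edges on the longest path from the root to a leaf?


In a balanced binary tree with n leaves the deepest leaf is ceil(log2(n)) edges below the root.
log2(32) = 5.0000
ceil(5.0000) = 5
height (edges) = 5

5


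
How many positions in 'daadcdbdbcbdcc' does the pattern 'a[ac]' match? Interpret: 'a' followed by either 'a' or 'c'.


Pattern: a[ac] means 'a' followed by either 'a' or 'c'.
Scanning 'daadcdbdbcbdcc' position-by-position:
  Pos 0: window 'da' -> no
  Pos 1: window 'aa' -> MATCH
  Pos 2: window 'ad' -> no
  Pos 3: window 'dc' -> no
  Pos 4: window 'cd' -> no
  Pos 5: window 'db' -> no
  Pos 6: window 'bd' -> no
  Pos 7: window 'db' -> no
  Pos 8: window 'bc' -> no
  Pos 9: window 'cb' -> no
  Pos 10: window 'bd' -> no
  Pos 11: window 'dc' -> no
  Pos 12: window 'cc' -> no
  Pos 13: window 'c' -> no
Total matches: 1

1


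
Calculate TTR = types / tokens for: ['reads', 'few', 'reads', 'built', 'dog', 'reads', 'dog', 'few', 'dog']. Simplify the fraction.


Tokens: 9
Unique types: ('built', 'dog', 'few', 'reads') = 4
TTR = 4/9
Already in lowest terms.

4/9


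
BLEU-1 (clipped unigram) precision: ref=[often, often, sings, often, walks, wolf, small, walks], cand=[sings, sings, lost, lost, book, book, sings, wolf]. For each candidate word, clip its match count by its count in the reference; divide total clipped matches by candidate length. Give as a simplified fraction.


Reference word counts: {'often': 3, 'sings': 1, 'small': 1, 'walks': 2, 'wolf': 1}
Checking each candidate word (with clipping):
  'sings' -> in reference (ref count 1, used 1/1) -> match (matches: 1)
  'sings' -> ref count 1 already used up (1/1) -> clipped, no match (matches: 1)
  'lost' -> not in reference -> no match (matches: 1)
  'lost' -> not in reference -> no match (matches: 1)
  'book' -> not in reference -> no match (matches: 1)
  'book' -> not in reference -> no match (matches: 1)
  'sings' -> ref count 1 already used up (1/1) -> clipped, no match (matches: 1)
  'wolf' -> in reference (ref count 1, used 1/1) -> match (matches: 2)
Clipped matches: 2, Candidate length: 8
Precision = 2/8 = 1/4

1/4


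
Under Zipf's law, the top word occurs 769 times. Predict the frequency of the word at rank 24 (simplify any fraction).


Zipf's law: freq(rank) = f1 / rank
f1 = 769, rank = 24
freq = 769 / 24
GCD(769, 24) = 1
Simplified: 769/24

769/24


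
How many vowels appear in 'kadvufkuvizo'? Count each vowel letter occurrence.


Scanning each character of 'kadvufkuvizo':
  Position 1: 'k' -> consonant (running count: 0)
  Position 2: 'a' -> vowel (running count: 1)
  Position 3: 'd' -> consonant (running count: 1)
  Position 4: 'v' -> consonant (running count: 1)
  Position 5: 'u' -> vowel (running count: 2)
  Position 6: 'f' -> consonant (running count: 2)
  Position 7: 'k' -> consonant (running count: 2)
  Position 8: 'u' -> vowel (running count: 3)
  Position 9: 'v' -> consonant (running count: 3)
  Position 10: 'i' -> vowel (running count: 4)
  Position 11: 'z' -> consonant (running count: 4)
  Position 12: 'o' -> vowel (running count: 5)
Total vowels: 5

5


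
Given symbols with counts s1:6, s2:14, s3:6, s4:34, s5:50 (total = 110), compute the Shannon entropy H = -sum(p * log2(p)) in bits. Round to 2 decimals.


Computing entropy H = -sum(p_i * log2(p_i)):
  s1: p = 6/110 = 0.0545, -p*log2(p) = 0.2289
  s2: p = 14/110 = 0.1273, -p*log2(p) = 0.3785
  s3: p = 6/110 = 0.0545, -p*log2(p) = 0.2289
  s4: p = 34/110 = 0.3091, -p*log2(p) = 0.5236
  s5: p = 50/110 = 0.4545, -p*log2(p) = 0.5170
H = sum of terms = 1.8769
Rounded to 2 decimals: 1.88

1.88


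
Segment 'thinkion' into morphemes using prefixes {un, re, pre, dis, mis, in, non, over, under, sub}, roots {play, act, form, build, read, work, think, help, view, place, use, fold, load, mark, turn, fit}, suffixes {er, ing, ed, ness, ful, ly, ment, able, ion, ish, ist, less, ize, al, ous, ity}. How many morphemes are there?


Segmenting 'thinkion' against the inventory:
  'think' -> root (morpheme 1)
  'ion' -> suffix (morpheme 2)
Total morphemes: 2

2


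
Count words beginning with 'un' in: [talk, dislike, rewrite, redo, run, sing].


Checking each word for prefix 'un':
  'talk' -> no (count: 0)
  'dislike' -> no (count: 0)
  'rewrite' -> no (count: 0)
  'redo' -> no (count: 0)
  'run' -> no (count: 0)
  'sing' -> no (count: 0)
Total with prefix 'un': 0

0


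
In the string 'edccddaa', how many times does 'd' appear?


Scanning 'edccddaa' for 'd':
  Position 1: 'd' -> MATCH (count: 1)
  Position 4: 'd' -> MATCH (count: 2)
  Position 5: 'd' -> MATCH (count: 3)
Total occurrences of 'd': 3

3


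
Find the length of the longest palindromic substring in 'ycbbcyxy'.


Scanning 'ycbbcyxy' for palindromic substrings.
Substring at positions 0-5: 'ycbbcy'.
Check: reverse('ycbbcy') = 'ycbbcy' -> palindrome confirmed.
Neighbouring characters ('-' / 'x') break symmetry, so it cannot extend further.
No longer palindromic substring exists; longest length = 6

6
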